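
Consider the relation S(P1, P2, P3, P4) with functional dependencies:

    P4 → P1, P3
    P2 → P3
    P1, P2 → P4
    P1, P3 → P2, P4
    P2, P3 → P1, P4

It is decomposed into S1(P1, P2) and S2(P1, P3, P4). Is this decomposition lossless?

Common attributes: S1 ∩ S2 = {P1}.
No dependency enlarges {P1}, so (P1)⁺ = {P1}.
The closure contains neither all of S1 = {P1, P2} nor all of S2 = {P1, P3, P4}, so the common attributes are not a superkey of either fragment. The join is lossy.

No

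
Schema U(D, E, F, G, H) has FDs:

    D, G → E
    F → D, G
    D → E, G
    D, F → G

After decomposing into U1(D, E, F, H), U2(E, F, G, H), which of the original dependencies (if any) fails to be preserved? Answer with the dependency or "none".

D → E, G

Check D → E, G: no single fragment contains all of {D, E, G}, and the restricted closure of {D} across the fragments never reaches {E, G}.
D, G → E is preserved.
F → D, G is preserved.
D, F → G is preserved.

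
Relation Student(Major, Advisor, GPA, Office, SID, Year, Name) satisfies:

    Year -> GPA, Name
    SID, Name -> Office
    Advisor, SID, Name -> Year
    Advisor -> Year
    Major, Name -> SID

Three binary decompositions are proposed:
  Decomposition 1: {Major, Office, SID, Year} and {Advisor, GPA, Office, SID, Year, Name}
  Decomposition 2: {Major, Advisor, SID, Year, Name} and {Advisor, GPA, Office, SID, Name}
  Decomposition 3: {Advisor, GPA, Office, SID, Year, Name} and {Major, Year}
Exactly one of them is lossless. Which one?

Decomposition 1: common = {Office, SID, Year}, closure = {GPA, Office, SID, Year, Name} → lossy.
Decomposition 2: common = {Advisor, SID, Name}, closure = {Advisor, GPA, Office, SID, Year, Name} → lossless.
Decomposition 3: common = {Year}, closure = {GPA, Year, Name} → lossy.

Decomposition 2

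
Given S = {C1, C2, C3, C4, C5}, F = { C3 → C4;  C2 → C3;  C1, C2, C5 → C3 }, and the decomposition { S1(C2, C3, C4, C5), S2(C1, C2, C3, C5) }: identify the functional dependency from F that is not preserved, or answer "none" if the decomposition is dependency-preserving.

none

C3 → C4 lies within S1.
C2 → C3 lies within S1.
C1, C2, C5 → C3 lies within S2.
Every dependency is enforceable on the fragments, so the decomposition is dependency-preserving.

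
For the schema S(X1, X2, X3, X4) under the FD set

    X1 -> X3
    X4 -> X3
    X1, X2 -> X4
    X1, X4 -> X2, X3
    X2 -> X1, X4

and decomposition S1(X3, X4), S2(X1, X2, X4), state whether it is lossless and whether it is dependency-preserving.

lossless but not dependency-preserving

Lossless test: (X4)⁺ = {X3, X4}, which contains all of one fragment — lossless.
Dependency preservation: the restricted closure of {X1} across the fragments never reaches {X3}, so X1 → X3 cannot be enforced without a join — not preserved.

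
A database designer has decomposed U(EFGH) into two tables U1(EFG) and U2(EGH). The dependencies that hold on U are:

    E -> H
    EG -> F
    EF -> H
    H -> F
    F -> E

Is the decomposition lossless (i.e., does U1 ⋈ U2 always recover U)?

Yes

Common attributes: U1 ∩ U2 = {EG}.
Closure of {EG}: E → H applies, adding H; EG → F applies, adding F. So (EG)⁺ = {EFGH}.
This closure contains every attribute of U1, so U1 ∩ U2 → U1. The join is lossless.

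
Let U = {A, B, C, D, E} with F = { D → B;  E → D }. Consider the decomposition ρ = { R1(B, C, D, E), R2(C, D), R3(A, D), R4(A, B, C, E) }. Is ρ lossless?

Chase test. Columns are A, B, C, D, E; row i has aⱼ where attribute j ∈ Ri, else bᵢⱼ.
Initial tableau (one row per fragment):
  row 1: b11 a2 a3 a4 a5
  row 2: b21 b22 a3 a4 b25
  row 3: a1 b32 b33 a4 b35
  row 4: a1 a2 a3 b44 a5
Rows 1 and 2 agree on D; apply D→B and equate their B entries.
Rows 1 and 3 agree on D; apply D→B and equate their B entries.
Rows 1 and 4 agree on E; apply E→D and equate their D entries.
Row 4 is now all distinguished symbols — the join is lossless.

Yes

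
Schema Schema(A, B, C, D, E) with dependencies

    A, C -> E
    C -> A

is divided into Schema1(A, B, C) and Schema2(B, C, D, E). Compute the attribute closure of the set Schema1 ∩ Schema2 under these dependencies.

A, B, C, E

Schema1 ∩ Schema2 = {B, C}.
C → A applies, adding A
A, C → E applies, adding E
Closure: {A, B, C, E}.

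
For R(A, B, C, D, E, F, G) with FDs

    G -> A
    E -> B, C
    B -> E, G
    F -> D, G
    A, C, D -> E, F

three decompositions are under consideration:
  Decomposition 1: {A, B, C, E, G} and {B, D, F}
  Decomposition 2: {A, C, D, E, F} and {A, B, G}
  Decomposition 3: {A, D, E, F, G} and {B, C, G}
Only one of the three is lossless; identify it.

Decomposition 1

Decomposition 1: common = {B}, closure = {A, B, C, E, G} → lossless.
Decomposition 2: common = {A}, closure = {A} → lossy.
Decomposition 3: common = {G}, closure = {A, G} → lossy.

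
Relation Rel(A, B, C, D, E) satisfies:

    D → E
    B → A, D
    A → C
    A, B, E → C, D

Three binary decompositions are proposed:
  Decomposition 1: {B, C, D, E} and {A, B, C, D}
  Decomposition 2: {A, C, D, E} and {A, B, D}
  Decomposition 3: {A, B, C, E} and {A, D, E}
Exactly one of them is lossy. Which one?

Decomposition 1: common = {B, C, D}, closure = {A, B, C, D, E} → lossless.
Decomposition 2: common = {A, D}, closure = {A, C, D, E} → lossless.
Decomposition 3: common = {A, E}, closure = {A, C, E} → lossy.

Decomposition 3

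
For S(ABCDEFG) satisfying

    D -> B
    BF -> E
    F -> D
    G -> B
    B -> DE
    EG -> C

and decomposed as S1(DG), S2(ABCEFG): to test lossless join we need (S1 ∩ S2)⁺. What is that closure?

BCDEG

S1 ∩ S2 = {G}.
G → B applies, adding B
B → DE applies, adding DE
EG → C applies, adding C
Closure: {BCDEG}.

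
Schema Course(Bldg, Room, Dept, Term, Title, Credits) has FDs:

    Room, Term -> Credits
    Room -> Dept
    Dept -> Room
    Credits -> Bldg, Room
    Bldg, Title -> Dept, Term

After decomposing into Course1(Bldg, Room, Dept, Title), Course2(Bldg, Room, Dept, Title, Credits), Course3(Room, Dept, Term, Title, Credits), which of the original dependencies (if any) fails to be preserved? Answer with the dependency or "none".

none

Room, Term → Credits lies within Course3.
Room → Dept lies within Course1.
Dept → Room lies within Course1.
Credits → Bldg, Room lies within Course2.
Bldg, Title → Dept, Term: restricted closure across fragments reaches Dept, Term.
Every dependency is enforceable on the fragments, so the decomposition is dependency-preserving.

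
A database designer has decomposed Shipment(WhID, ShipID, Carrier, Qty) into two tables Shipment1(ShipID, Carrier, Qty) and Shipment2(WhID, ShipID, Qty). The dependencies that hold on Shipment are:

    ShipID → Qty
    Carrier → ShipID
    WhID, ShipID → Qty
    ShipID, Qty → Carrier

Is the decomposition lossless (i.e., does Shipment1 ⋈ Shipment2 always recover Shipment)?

Common attributes: Shipment1 ∩ Shipment2 = {ShipID, Qty}.
Closure of {ShipID, Qty}: ShipID, Qty → Carrier applies, adding Carrier. So (ShipID, Qty)⁺ = {ShipID, Carrier, Qty}.
This closure contains every attribute of Shipment1, so Shipment1 ∩ Shipment2 → Shipment1. The join is lossless.

Yes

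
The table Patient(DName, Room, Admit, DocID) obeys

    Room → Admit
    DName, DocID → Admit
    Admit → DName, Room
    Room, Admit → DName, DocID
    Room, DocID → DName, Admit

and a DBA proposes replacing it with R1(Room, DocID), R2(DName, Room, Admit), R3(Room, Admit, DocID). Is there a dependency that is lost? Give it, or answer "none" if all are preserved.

Check DName, DocID → Admit: no single fragment contains all of {DName, Admit, DocID}, and the restricted closure of {DName, DocID} across the fragments never reaches {Admit}.
Room → Admit is preserved.
Admit → DName, Room is preserved.
Room, Admit → DName, DocID is preserved.
Room, DocID → DName, Admit is preserved.

DName, DocID → Admit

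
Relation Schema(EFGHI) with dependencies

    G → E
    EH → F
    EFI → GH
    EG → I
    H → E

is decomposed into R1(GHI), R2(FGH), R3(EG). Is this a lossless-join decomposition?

Chase test. Columns are EFGHI; row i has aⱼ where attribute j ∈ Ri, else bᵢⱼ.
Initial tableau (one row per fragment):
  row 1: b11 b12 a3 a4 a5
  row 2: b21 a2 a3 a4 b25
  row 3: a1 b32 a3 b34 b35
Rows 1 and 2 agree on G; apply G→E and equate their E entries.
Rows 1 and 3 agree on G; apply G→E and equate their E entries.
Rows 1 and 2 agree on EH; apply EH→F and equate their F entries.
Rows 1 and 2 agree on EG; apply EG→I and equate their I entries.
Rows 1 and 3 agree on EG; apply EG→I and equate their I entries.
Row 1 is now all distinguished symbols — the join is lossless.

Yes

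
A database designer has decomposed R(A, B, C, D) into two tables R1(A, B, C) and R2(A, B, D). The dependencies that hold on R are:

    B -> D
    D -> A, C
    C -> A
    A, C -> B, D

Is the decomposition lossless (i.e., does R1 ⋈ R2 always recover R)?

Yes

Common attributes: R1 ∩ R2 = {A, B}.
Closure of {A, B}: B → D applies, adding D; D → A, C applies, adding C. So (A, B)⁺ = {A, B, C, D}.
This closure contains every attribute of R1, so R1 ∩ R2 → R1. The join is lossless.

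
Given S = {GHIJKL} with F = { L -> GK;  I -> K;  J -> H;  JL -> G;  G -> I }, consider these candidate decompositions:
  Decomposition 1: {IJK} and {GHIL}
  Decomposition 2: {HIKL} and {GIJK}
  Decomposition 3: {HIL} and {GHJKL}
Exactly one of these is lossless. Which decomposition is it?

Decomposition 3

Decomposition 1: common = {I}, closure = {IK} → lossy.
Decomposition 2: common = {IK}, closure = {IK} → lossy.
Decomposition 3: common = {HL}, closure = {GHIKL} → lossless.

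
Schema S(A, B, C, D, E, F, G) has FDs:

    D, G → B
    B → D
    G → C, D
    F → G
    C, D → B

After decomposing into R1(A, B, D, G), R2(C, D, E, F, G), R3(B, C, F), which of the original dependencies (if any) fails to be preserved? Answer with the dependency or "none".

Check C, D → B: no single fragment contains all of {B, C, D}, and the restricted closure of {C, D} across the fragments never reaches {B}.
D, G → B is preserved.
B → D is preserved.
G → C, D is preserved.
F → G is preserved.

C, D → B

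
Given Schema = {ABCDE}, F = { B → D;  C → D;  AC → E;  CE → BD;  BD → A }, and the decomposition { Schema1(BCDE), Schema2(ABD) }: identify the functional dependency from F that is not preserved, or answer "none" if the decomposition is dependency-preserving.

Check AC → E: no single fragment contains all of {ACE}, and the restricted closure of {AC} across the fragments never reaches {E}.
B → D is preserved.
C → D is preserved.
CE → BD is preserved.
BD → A is preserved.

AC → E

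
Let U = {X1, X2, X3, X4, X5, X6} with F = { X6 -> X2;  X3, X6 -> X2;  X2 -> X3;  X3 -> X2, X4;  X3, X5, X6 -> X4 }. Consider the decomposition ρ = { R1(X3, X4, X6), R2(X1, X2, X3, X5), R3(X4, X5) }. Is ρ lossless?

No

Chase test. Columns are X1, X2, X3, X4, X5, X6; row i has aⱼ where attribute j ∈ Ri, else bᵢⱼ.
Initial tableau (one row per fragment):
  row 1: b11 b12 a3 a4 b15 a6
  row 2: a1 a2 a3 b24 a5 b26
  row 3: b31 b32 b33 a4 a5 b36
Rows 1 and 2 agree on X3; apply X3→X2, X4 and equate their X2, X4 entries.
No row becomes fully distinguished — the join is lossy.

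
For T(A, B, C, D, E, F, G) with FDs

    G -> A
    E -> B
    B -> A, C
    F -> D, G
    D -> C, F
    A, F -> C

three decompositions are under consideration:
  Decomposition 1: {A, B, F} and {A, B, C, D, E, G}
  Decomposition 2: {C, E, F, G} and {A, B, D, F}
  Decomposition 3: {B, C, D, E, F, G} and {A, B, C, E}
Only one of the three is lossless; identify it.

Decomposition 3

Decomposition 1: common = {A, B}, closure = {A, B, C} → lossy.
Decomposition 2: common = {F}, closure = {A, C, D, F, G} → lossy.
Decomposition 3: common = {B, C, E}, closure = {A, B, C, E} → lossless.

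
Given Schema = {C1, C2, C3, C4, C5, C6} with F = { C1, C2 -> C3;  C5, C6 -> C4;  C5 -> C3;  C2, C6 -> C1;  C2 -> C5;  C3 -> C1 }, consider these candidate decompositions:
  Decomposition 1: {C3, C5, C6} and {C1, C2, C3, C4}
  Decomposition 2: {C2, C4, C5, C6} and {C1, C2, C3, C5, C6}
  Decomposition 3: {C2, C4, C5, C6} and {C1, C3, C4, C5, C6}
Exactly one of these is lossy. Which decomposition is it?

Decomposition 1: common = {C3}, closure = {C1, C3} → lossy.
Decomposition 2: common = {C2, C5, C6}, closure = {C1, C2, C3, C4, C5, C6} → lossless.
Decomposition 3: common = {C4, C5, C6}, closure = {C1, C3, C4, C5, C6} → lossless.

Decomposition 1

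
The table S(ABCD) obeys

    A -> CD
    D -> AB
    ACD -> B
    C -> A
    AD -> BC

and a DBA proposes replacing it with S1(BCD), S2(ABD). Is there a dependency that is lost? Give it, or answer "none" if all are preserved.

none

A → CD: restricted closure across fragments reaches CD.
D → AB lies within S2.
ACD → B: restricted closure across fragments reaches B.
C → A: restricted closure across fragments reaches A.
AD → BC: restricted closure across fragments reaches BC.
Every dependency is enforceable on the fragments, so the decomposition is dependency-preserving.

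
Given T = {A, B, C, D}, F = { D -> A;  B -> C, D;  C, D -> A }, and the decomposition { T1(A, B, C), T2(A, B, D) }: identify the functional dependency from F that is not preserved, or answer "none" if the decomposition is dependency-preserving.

none

D → A lies within T2.
B → C, D: restricted closure across fragments reaches C, D.
C, D → A: restricted closure across fragments reaches A.
Every dependency is enforceable on the fragments, so the decomposition is dependency-preserving.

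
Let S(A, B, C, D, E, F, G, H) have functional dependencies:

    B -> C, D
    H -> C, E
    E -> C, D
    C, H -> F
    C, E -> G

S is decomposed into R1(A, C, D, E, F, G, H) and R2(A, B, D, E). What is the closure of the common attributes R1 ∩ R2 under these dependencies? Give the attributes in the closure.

A, C, D, E, G

R1 ∩ R2 = {A, D, E}.
E → C, D applies, adding C
C, E → G applies, adding G
Closure: {A, C, D, E, G}.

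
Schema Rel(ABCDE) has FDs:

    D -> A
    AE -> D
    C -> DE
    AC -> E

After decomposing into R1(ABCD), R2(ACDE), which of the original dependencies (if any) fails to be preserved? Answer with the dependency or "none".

none

D → A lies within R1.
AE → D lies within R2.
C → DE lies within R2.
AC → E lies within R2.
Every dependency is enforceable on the fragments, so the decomposition is dependency-preserving.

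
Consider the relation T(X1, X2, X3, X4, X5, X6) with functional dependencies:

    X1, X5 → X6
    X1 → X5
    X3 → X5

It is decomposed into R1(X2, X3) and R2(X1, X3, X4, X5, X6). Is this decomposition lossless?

No

Common attributes: R1 ∩ R2 = {X3}.
Closure of {X3}: X3 → X5 applies, adding X5. So (X3)⁺ = {X3, X5}.
The closure contains neither all of R1 = {X2, X3} nor all of R2 = {X1, X3, X4, X5, X6}, so the common attributes are not a superkey of either fragment. The join is lossy.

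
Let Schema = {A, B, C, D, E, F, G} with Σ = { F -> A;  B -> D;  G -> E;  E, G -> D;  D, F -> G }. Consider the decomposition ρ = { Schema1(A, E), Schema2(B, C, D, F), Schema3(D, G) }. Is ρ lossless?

Chase test. Columns are A, B, C, D, E, F, G; row i has aⱼ where attribute j ∈ Schemai, else bᵢⱼ.
Initial tableau (one row per fragment):
  row 1: a1 b12 b13 b14 a5 b16 b17
  row 2: b21 a2 a3 a4 b25 a6 b27
  row 3: b31 b32 b33 a4 b35 b36 a7
No row becomes fully distinguished — the join is lossy.

No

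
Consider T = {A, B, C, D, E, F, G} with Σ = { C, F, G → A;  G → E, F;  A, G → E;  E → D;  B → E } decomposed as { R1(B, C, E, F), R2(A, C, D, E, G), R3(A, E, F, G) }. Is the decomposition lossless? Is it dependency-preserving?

Lossless test (chase): Rows 2 and 3 agree on G; apply G→E, F and equate their E, F entries. Rows 1 and 2 agree on E; apply E→D and equate their D entries. Rows 1 and 3 agree on E; apply E→D and equate their D entries. No row becomes fully distinguished — the join is lossy.
Dependency preservation: C, F, G → A is not contained in any single fragment, but the restricted closure of its left-hand side across the fragments still reaches the right-hand side; the remaining FDs each lie inside some fragment. All dependencies are preserved.

lossy but dependency-preserving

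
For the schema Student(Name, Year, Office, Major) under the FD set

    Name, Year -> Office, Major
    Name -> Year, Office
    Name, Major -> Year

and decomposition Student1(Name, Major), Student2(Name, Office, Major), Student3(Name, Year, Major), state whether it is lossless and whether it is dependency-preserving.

Lossless test (chase): Rows 1 and 2 agree on Name; apply Name→Year, Office and equate their Year, Office entries. Rows 1 and 3 agree on Name; apply Name→Year, Office and equate their Year, Office entries. Row 1 is now all distinguished symbols — the join is lossless.
Dependency preservation: Name, Year → Office, Major; Name → Year, Office are not contained in any single fragment, but the restricted closure of each left-hand side across the fragments still reaches the right-hand side; the remaining FDs each lie inside some fragment. All dependencies are preserved.

lossless and dependency-preserving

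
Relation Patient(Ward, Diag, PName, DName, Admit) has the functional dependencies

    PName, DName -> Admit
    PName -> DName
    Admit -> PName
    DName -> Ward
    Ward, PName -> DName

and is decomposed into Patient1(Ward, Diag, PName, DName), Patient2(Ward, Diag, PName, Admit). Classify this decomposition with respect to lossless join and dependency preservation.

Lossless test: (Ward, Diag, PName)⁺ = {Ward, Diag, PName, DName, Admit}, which contains all of one fragment — lossless.
Dependency preservation: PName, DName → Admit is not contained in any single fragment, but the restricted closure of its left-hand side across the fragments still reaches the right-hand side; the remaining FDs each lie inside some fragment. All dependencies are preserved.

lossless and dependency-preserving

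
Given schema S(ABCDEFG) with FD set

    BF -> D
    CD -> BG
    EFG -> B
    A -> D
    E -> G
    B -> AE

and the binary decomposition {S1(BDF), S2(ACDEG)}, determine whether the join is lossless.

Common attributes: S1 ∩ S2 = {D}.
No dependency enlarges {D}, so (D)⁺ = {D}.
The closure contains neither all of S1 = {BDF} nor all of S2 = {ACDEG}, so the common attributes are not a superkey of either fragment. The join is lossy.

No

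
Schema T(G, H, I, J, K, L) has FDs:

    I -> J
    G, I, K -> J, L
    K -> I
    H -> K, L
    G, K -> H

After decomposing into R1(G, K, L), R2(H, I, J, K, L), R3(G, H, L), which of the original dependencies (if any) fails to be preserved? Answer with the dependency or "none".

G, K -> H

Check G, K → H: no single fragment contains all of {G, H, K}, and the restricted closure of {G, K} across the fragments never reaches {H}.
I → J is preserved.
G, I, K → J, L is preserved.
K → I is preserved.
H → K, L is preserved.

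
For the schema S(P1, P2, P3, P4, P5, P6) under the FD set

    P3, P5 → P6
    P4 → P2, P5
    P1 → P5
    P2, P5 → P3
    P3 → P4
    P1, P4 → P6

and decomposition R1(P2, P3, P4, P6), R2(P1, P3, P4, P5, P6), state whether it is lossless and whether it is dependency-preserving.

Lossless test: (P3, P4, P6)⁺ = {P2, P3, P4, P5, P6}, which contains all of one fragment — lossless.
Dependency preservation: the restricted closure of {P2, P5} across the fragments never reaches {P3}, so P2, P5 → P3 cannot be enforced without a join — not preserved.

lossless but not dependency-preserving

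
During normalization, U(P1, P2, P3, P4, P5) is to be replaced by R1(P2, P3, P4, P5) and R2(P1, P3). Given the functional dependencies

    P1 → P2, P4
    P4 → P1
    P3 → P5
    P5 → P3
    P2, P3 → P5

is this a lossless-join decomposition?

No

Common attributes: R1 ∩ R2 = {P3}.
Closure of {P3}: P3 → P5 applies, adding P5. So (P3)⁺ = {P3, P5}.
The closure contains neither all of R1 = {P2, P3, P4, P5} nor all of R2 = {P1, P3}, so the common attributes are not a superkey of either fragment. The join is lossy.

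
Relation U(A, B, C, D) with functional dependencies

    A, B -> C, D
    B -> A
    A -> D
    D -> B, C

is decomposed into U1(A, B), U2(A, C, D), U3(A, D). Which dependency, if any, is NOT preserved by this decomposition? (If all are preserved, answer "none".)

A, B → C, D: restricted closure across fragments reaches C, D.
B → A lies within U1.
A → D lies within U2.
D → B, C: restricted closure across fragments reaches B, C.
Every dependency is enforceable on the fragments, so the decomposition is dependency-preserving.

none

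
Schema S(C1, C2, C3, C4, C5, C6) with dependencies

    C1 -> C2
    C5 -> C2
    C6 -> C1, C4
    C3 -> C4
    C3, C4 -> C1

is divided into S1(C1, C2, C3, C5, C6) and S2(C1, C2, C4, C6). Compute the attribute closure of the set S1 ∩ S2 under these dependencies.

S1 ∩ S2 = {C1, C2, C6}.
C6 → C1, C4 applies, adding C4
Closure: {C1, C2, C4, C6}.

C1, C2, C4, C6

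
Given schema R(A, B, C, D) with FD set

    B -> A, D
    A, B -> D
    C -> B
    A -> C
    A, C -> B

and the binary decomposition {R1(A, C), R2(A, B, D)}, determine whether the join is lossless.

Common attributes: R1 ∩ R2 = {A}.
Closure of {A}: A → C applies, adding C; A, C → B applies, adding B; B → A, D applies, adding D. So (A)⁺ = {A, B, C, D}.
This closure contains every attribute of R1, so R1 ∩ R2 → R1. The join is lossless.

Yes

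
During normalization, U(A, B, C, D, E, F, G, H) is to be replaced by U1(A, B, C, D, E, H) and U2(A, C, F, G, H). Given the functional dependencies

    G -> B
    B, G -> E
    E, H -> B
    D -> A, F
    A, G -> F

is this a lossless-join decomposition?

Common attributes: U1 ∩ U2 = {A, C, H}.
No dependency enlarges {A, C, H}, so (A, C, H)⁺ = {A, C, H}.
The closure contains neither all of U1 = {A, B, C, D, E, H} nor all of U2 = {A, C, F, G, H}, so the common attributes are not a superkey of either fragment. The join is lossy.

No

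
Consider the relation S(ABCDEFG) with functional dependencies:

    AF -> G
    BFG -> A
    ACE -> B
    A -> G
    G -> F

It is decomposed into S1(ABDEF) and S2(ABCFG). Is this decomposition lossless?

No

Common attributes: S1 ∩ S2 = {ABF}.
Closure of {ABF}: AF → G applies, adding G. So (ABF)⁺ = {ABFG}.
The closure contains neither all of S1 = {ABDEF} nor all of S2 = {ABCFG}, so the common attributes are not a superkey of either fragment. The join is lossy.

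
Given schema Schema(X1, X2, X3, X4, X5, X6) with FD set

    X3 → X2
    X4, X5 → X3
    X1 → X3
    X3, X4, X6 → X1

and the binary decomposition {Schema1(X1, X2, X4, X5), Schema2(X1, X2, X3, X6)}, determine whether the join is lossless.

No

Common attributes: Schema1 ∩ Schema2 = {X1, X2}.
Closure of {X1, X2}: X1 → X3 applies, adding X3. So (X1, X2)⁺ = {X1, X2, X3}.
The closure contains neither all of Schema1 = {X1, X2, X4, X5} nor all of Schema2 = {X1, X2, X3, X6}, so the common attributes are not a superkey of either fragment. The join is lossy.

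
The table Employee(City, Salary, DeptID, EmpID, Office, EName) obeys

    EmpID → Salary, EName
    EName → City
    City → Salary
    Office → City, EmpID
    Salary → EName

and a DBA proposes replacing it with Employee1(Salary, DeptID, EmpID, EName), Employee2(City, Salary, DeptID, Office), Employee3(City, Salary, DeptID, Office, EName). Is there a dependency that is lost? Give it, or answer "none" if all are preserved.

Office → City, EmpID

Check Office → City, EmpID: no single fragment contains all of {City, EmpID, Office}, and the restricted closure of {Office} across the fragments never reaches {City, EmpID}.
EmpID → Salary, EName is preserved.
EName → City is preserved.
City → Salary is preserved.
Salary → EName is preserved.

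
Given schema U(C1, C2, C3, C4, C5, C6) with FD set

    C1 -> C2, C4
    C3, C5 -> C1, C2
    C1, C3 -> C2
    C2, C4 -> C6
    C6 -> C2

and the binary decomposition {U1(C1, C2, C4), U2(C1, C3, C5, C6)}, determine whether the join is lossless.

Yes

Common attributes: U1 ∩ U2 = {C1}.
Closure of {C1}: C1 → C2, C4 applies, adding C2, C4; C2, C4 → C6 applies, adding C6. So (C1)⁺ = {C1, C2, C4, C6}.
This closure contains every attribute of U1, so U1 ∩ U2 → U1. The join is lossless.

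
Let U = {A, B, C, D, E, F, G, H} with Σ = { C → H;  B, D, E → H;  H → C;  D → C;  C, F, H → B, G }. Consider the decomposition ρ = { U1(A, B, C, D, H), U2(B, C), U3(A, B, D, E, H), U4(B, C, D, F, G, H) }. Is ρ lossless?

No

Chase test. Columns are A, B, C, D, E, F, G, H; row i has aⱼ where attribute j ∈ Ui, else bᵢⱼ.
Initial tableau (one row per fragment):
  row 1: a1 a2 a3 a4 b15 b16 b17 a8
  row 2: b21 a2 a3 b24 b25 b26 b27 b28
  row 3: a1 a2 b33 a4 a5 b36 b37 a8
  row 4: b41 a2 a3 a4 b45 a6 a7 a8
Rows 1 and 2 agree on C; apply C→H and equate their H entries.
Rows 1 and 3 agree on H; apply H→C and equate their C entries.
No row becomes fully distinguished — the join is lossy.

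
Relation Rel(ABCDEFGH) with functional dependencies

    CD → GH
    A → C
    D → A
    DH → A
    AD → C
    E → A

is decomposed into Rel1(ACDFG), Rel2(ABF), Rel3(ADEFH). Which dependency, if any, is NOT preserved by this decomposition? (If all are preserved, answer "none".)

CD → GH: restricted closure across fragments reaches GH.
A → C lies within Rel1.
D → A lies within Rel1.
DH → A lies within Rel3.
AD → C lies within Rel1.
E → A lies within Rel3.
Every dependency is enforceable on the fragments, so the decomposition is dependency-preserving.

none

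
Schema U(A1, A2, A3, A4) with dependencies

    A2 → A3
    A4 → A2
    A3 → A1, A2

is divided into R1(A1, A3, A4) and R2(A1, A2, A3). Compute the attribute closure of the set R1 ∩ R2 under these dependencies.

R1 ∩ R2 = {A1, A3}.
A3 → A1, A2 applies, adding A2
Closure: {A1, A2, A3}.

A1, A2, A3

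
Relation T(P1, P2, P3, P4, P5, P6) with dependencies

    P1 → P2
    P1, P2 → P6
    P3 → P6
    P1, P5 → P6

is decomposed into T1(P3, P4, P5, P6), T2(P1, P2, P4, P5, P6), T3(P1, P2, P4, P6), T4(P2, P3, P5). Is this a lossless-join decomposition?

Chase test. Columns are P1, P2, P3, P4, P5, P6; row i has aⱼ where attribute j ∈ Ti, else bᵢⱼ.
Initial tableau (one row per fragment):
  row 1: b11 b12 a3 a4 a5 a6
  row 2: a1 a2 b23 a4 a5 a6
  row 3: a1 a2 b33 a4 b35 a6
  row 4: b41 a2 a3 b44 a5 b46
Rows 1 and 4 agree on P3; apply P3→P6 and equate their P6 entries.
No row becomes fully distinguished — the join is lossy.

No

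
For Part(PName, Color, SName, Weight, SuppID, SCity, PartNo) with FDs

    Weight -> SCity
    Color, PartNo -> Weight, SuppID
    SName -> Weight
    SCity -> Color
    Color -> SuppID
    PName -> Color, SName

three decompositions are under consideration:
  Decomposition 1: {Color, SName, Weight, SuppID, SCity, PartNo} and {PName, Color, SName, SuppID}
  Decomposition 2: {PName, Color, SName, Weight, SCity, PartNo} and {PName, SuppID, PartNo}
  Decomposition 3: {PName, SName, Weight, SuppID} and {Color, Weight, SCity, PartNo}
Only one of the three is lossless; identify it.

Decomposition 2

Decomposition 1: common = {Color, SName, SuppID}, closure = {Color, SName, Weight, SuppID, SCity} → lossy.
Decomposition 2: common = {PName, PartNo}, closure = {PName, Color, SName, Weight, SuppID, SCity, PartNo} → lossless.
Decomposition 3: common = {Weight}, closure = {Color, Weight, SuppID, SCity} → lossy.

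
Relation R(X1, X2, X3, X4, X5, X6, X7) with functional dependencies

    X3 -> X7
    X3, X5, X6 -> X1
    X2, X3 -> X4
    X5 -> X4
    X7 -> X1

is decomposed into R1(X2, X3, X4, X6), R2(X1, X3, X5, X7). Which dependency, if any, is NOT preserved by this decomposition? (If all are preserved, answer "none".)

X5 -> X4

Check X5 → X4: no single fragment contains all of {X4, X5}, and the restricted closure of {X5} across the fragments never reaches {X4}.
X3 → X7 is preserved.
X3, X5, X6 → X1 is preserved.
X2, X3 → X4 is preserved.
X7 → X1 is preserved.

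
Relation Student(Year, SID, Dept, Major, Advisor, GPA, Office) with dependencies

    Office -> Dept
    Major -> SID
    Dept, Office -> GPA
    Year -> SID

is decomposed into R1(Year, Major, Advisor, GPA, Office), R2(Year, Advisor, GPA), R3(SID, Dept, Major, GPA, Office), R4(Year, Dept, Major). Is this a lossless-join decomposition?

Yes

Chase test. Columns are Year, SID, Dept, Major, Advisor, GPA, Office; row i has aⱼ where attribute j ∈ Ri, else bᵢⱼ.
Initial tableau (one row per fragment):
  row 1: a1 b12 b13 a4 a5 a6 a7
  row 2: a1 b22 b23 b24 a5 a6 b27
  row 3: b31 a2 a3 a4 b35 a6 a7
  row 4: a1 b42 a3 a4 b45 b46 b47
Rows 1 and 3 agree on Office; apply Office→Dept and equate their Dept entries.
Rows 1 and 3 agree on Major; apply Major→SID and equate their SID entries.
Rows 1 and 4 agree on Major; apply Major→SID and equate their SID entries.
Rows 1 and 2 agree on Year; apply Year→SID and equate their SID entries.
Row 1 is now all distinguished symbols — the join is lossless.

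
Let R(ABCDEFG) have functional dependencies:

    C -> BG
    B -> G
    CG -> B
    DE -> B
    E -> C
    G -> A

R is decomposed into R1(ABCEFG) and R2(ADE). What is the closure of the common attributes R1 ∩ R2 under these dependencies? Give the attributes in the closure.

R1 ∩ R2 = {AE}.
E → C applies, adding C
C → BG applies, adding BG
Closure: {ABCEG}.

ABCEG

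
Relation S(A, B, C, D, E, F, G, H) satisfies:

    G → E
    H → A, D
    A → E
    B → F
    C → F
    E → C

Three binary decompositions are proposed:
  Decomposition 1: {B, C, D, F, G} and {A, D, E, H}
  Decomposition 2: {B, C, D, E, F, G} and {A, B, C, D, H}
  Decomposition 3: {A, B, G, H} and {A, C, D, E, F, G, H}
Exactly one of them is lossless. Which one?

Decomposition 3

Decomposition 1: common = {D}, closure = {D} → lossy.
Decomposition 2: common = {B, C, D}, closure = {B, C, D, F} → lossy.
Decomposition 3: common = {A, G, H}, closure = {A, C, D, E, F, G, H} → lossless.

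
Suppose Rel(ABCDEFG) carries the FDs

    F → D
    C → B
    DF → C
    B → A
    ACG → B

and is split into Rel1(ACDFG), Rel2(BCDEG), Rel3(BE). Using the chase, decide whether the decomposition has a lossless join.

Chase test. Columns are ABCDEFG; row i has aⱼ where attribute j ∈ Reli, else bᵢⱼ.
Initial tableau (one row per fragment):
  row 1: a1 b12 a3 a4 b15 a6 a7
  row 2: b21 a2 a3 a4 a5 b26 a7
  row 3: b31 a2 b33 b34 a5 b36 b37
Rows 1 and 2 agree on C; apply C→B and equate their B entries.
Rows 1 and 2 agree on B; apply B→A and equate their A entries.
Rows 1 and 3 agree on B; apply B→A and equate their A entries.
No row becomes fully distinguished — the join is lossy.

No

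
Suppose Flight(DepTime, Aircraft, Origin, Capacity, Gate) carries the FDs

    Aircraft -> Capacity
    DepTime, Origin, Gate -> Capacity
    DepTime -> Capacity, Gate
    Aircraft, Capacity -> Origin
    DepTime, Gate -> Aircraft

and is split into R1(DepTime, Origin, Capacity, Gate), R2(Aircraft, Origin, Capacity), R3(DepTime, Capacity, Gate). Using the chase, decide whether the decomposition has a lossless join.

No

Chase test. Columns are DepTime, Aircraft, Origin, Capacity, Gate; row i has aⱼ where attribute j ∈ Ri, else bᵢⱼ.
Initial tableau (one row per fragment):
  row 1: a1 b12 a3 a4 a5
  row 2: b21 a2 a3 a4 b25
  row 3: a1 b32 b33 a4 a5
Rows 1 and 3 agree on DepTime, Gate; apply DepTime, Gate→Aircraft and equate their Aircraft entries.
Rows 1 and 3 agree on Aircraft, Capacity; apply Aircraft, Capacity→Origin and equate their Origin entries.
No row becomes fully distinguished — the join is lossy.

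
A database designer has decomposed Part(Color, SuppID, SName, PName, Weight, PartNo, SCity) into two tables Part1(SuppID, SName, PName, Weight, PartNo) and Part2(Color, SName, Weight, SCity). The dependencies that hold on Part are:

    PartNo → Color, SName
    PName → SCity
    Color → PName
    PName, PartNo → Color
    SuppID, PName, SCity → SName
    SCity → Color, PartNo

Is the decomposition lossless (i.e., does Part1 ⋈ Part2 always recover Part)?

Common attributes: Part1 ∩ Part2 = {SName, Weight}.
No dependency enlarges {SName, Weight}, so (SName, Weight)⁺ = {SName, Weight}.
The closure contains neither all of Part1 = {SuppID, SName, PName, Weight, PartNo} nor all of Part2 = {Color, SName, Weight, SCity}, so the common attributes are not a superkey of either fragment. The join is lossy.

No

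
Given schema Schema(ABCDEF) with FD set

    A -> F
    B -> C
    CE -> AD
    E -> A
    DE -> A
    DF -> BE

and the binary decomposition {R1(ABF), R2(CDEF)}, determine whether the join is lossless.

Common attributes: R1 ∩ R2 = {F}.
No dependency enlarges {F}, so (F)⁺ = {F}.
The closure contains neither all of R1 = {ABF} nor all of R2 = {CDEF}, so the common attributes are not a superkey of either fragment. The join is lossy.

No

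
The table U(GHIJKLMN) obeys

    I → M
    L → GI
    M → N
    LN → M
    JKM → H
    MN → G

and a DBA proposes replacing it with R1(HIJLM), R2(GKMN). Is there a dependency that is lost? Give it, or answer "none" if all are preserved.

Check JKM → H: no single fragment contains all of {HJKM}, and the restricted closure of {JKM} across the fragments never reaches {H}.
I → M is preserved.
L → GI is preserved.
M → N is preserved.
LN → M is preserved.
MN → G is preserved.

JKM → H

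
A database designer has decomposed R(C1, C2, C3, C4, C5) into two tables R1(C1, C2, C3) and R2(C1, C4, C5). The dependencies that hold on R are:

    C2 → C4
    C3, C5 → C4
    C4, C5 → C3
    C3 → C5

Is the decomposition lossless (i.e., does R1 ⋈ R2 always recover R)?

Common attributes: R1 ∩ R2 = {C1}.
No dependency enlarges {C1}, so (C1)⁺ = {C1}.
The closure contains neither all of R1 = {C1, C2, C3} nor all of R2 = {C1, C4, C5}, so the common attributes are not a superkey of either fragment. The join is lossy.

No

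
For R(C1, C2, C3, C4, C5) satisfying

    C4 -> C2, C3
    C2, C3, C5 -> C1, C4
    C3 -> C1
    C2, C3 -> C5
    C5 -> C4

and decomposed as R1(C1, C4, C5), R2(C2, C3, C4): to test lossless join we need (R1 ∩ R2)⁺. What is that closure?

R1 ∩ R2 = {C4}.
C4 → C2, C3 applies, adding C2, C3
C3 → C1 applies, adding C1
C2, C3 → C5 applies, adding C5
Closure: {C1, C2, C3, C4, C5}.

C1, C2, C3, C4, C5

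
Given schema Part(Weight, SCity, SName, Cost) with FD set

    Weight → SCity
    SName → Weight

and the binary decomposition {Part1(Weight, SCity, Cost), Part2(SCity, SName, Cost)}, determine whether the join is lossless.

No

Common attributes: Part1 ∩ Part2 = {SCity, Cost}.
No dependency enlarges {SCity, Cost}, so (SCity, Cost)⁺ = {SCity, Cost}.
The closure contains neither all of Part1 = {Weight, SCity, Cost} nor all of Part2 = {SCity, SName, Cost}, so the common attributes are not a superkey of either fragment. The join is lossy.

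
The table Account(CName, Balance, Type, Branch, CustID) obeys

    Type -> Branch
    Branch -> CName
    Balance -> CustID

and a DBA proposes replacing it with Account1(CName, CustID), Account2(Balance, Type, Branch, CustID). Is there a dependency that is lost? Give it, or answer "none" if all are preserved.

Branch -> CName

Check Branch → CName: no single fragment contains all of {CName, Branch}, and the restricted closure of {Branch} across the fragments never reaches {CName}.
Type → Branch is preserved.
Balance → CustID is preserved.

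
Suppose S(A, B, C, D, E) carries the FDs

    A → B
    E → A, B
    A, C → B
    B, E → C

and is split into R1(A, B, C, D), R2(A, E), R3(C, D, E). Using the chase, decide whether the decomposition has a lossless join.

Yes

Chase test. Columns are A, B, C, D, E; row i has aⱼ where attribute j ∈ Ri, else bᵢⱼ.
Initial tableau (one row per fragment):
  row 1: a1 a2 a3 a4 b15
  row 2: a1 b22 b23 b24 a5
  row 3: b31 b32 a3 a4 a5
Rows 1 and 2 agree on A; apply A→B and equate their B entries.
Rows 2 and 3 agree on E; apply E→A, B and equate their A, B entries.
Rows 2 and 3 agree on B, E; apply B, E→C and equate their C entries.
Row 3 is now all distinguished symbols — the join is lossless.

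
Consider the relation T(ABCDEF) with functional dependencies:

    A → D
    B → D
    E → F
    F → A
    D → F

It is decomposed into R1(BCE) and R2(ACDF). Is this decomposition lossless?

Common attributes: R1 ∩ R2 = {C}.
No dependency enlarges {C}, so (C)⁺ = {C}.
The closure contains neither all of R1 = {BCE} nor all of R2 = {ACDF}, so the common attributes are not a superkey of either fragment. The join is lossy.

No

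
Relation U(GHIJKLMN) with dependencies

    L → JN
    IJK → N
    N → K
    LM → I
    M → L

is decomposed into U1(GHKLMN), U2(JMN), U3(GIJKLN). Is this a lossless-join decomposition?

Chase test. Columns are GHIJKLMN; row i has aⱼ where attribute j ∈ Ui, else bᵢⱼ.
Initial tableau (one row per fragment):
  row 1: a1 a2 b13 b14 a5 a6 a7 a8
  row 2: b21 b22 b23 a4 b25 b26 a7 a8
  row 3: a1 b32 a3 a4 a5 a6 b37 a8
Rows 1 and 3 agree on L; apply L→JN and equate their JN entries.
Rows 1 and 2 agree on N; apply N→K and equate their K entries.
Rows 1 and 2 agree on M; apply M→L and equate their L entries.
Rows 1 and 2 agree on LM; apply LM→I and equate their I entries.
No row becomes fully distinguished — the join is lossy.

No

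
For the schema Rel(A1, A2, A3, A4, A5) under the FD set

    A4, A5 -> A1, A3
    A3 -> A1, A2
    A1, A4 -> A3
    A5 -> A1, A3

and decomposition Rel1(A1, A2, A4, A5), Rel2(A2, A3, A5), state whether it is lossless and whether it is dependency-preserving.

Lossless test: (A2, A5)⁺ = {A1, A2, A3, A5}, which contains all of one fragment — lossless.
Dependency preservation: the restricted closure of {A3} across the fragments never reaches {A1, A2}, so A3 → A1, A2 cannot be enforced without a join — not preserved.

lossless but not dependency-preserving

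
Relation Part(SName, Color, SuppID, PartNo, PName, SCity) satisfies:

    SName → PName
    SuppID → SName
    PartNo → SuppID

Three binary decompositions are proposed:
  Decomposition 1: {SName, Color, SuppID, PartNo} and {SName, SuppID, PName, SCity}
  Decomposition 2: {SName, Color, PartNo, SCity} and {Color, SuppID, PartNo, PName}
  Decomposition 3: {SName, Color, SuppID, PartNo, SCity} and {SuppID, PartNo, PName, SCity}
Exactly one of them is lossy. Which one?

Decomposition 1: common = {SName, SuppID}, closure = {SName, SuppID, PName} → lossy.
Decomposition 2: common = {Color, PartNo}, closure = {SName, Color, SuppID, PartNo, PName} → lossless.
Decomposition 3: common = {SuppID, PartNo, SCity}, closure = {SName, SuppID, PartNo, PName, SCity} → lossless.

Decomposition 1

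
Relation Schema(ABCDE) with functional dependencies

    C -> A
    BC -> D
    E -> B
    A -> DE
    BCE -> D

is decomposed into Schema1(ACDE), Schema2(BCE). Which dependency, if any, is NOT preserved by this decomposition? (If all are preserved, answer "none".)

C → A lies within Schema1.
BC → D: restricted closure across fragments reaches D.
E → B lies within Schema2.
A → DE lies within Schema1.
BCE → D: restricted closure across fragments reaches D.
Every dependency is enforceable on the fragments, so the decomposition is dependency-preserving.

none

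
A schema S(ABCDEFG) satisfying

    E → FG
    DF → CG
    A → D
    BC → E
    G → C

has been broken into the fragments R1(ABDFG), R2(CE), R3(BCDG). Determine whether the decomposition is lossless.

No

Chase test. Columns are ABCDEFG; row i has aⱼ where attribute j ∈ Ri, else bᵢⱼ.
Initial tableau (one row per fragment):
  row 1: a1 a2 b13 a4 b15 a6 a7
  row 2: b21 b22 a3 b24 a5 b26 b27
  row 3: b31 a2 a3 a4 b35 b36 a7
Rows 1 and 3 agree on G; apply G→C and equate their C entries.
Rows 1 and 3 agree on BC; apply BC→E and equate their E entries.
Rows 1 and 3 agree on E; apply E→FG and equate their FG entries.
No row becomes fully distinguished — the join is lossy.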